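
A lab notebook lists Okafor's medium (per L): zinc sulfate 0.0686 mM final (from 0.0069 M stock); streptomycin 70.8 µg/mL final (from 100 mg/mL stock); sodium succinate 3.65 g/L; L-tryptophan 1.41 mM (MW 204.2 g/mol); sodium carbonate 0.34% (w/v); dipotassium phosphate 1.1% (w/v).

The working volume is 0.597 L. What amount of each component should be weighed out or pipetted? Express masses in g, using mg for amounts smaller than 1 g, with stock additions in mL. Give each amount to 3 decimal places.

Working volume: 0.597 L.
zinc sulfate: dilute stock: 0.0686 mM × 597 mL ÷ 6.9 mM = 5.935 mL
streptomycin: dilute stock: 70.8 µg/mL × 597 mL ÷ 100000 µg/mL = 0.423 mL
sodium succinate: 3.65 g/L × 0.597 L = 2.179 g
L-tryptophan: 1.41 mmol/L × 204.2 mg/mmol × 0.597 L = 171.889 mg
sodium carbonate: 0.34% w/v = 3.4 g/L → 3.4 × 0.597 L = 2.030 g
dipotassium phosphate: 1.1% w/v = 11 g/L → 11 × 0.597 L = 6.567 g

zinc sulfate 5.935 mL; streptomycin 0.423 mL; sodium succinate 2.179 g; L-tryptophan 171.889 mg; sodium carbonate 2.030 g; dipotassium phosphate 6.567 g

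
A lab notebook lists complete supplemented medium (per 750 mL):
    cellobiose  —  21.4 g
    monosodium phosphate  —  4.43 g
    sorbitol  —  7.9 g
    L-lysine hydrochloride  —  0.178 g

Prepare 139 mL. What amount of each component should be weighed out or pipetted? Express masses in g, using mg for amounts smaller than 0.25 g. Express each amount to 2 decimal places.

cellobiose 3.97 g; monosodium phosphate 0.82 g; sorbitol 1.46 g; L-lysine hydrochloride 32.99 mg

Ratio of target to recipe volume: 139 / 750 = 0.185333.
cellobiose: 21.4 g × (139 mL / 750 mL) = 3.97 g
monosodium phosphate: 4.43 g × (139 mL / 750 mL) = 0.82 g
sorbitol: 7.9 g × (139 mL / 750 mL) = 1.46 g
L-lysine hydrochloride: 0.178 g × (139 mL / 750 mL) = 0.0329893 g = 32.99 mg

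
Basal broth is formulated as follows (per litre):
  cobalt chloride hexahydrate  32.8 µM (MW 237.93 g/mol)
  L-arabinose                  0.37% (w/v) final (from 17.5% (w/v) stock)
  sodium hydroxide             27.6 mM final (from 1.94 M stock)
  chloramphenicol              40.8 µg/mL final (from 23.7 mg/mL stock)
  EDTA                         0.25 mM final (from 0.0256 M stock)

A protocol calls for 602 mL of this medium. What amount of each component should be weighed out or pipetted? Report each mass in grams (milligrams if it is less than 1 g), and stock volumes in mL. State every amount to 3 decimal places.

Scale factor relative to 1 L: 0.602.
cobalt chloride hexahydrate: 32.8 µmol/L × 237.93 g/mol × 0.602 L ÷ 1000 = 4.698 mg
L-arabinose: V = C2·V2/C1 = 0.37% ÷ 17.5% × 602 mL = 12.728 mL
sodium hydroxide: dilute stock: 27.6 mM × 602 mL ÷ 1940 mM = 8.565 mL
chloramphenicol: C1V1 = C2V2 → 40.8 µg/mL × 602 mL ÷ 23700 µg/mL = 1.036 mL
EDTA: dilute stock: 0.25 mM × 602 mL ÷ 25.6 mM = 5.879 mL

cobalt chloride hexahydrate 4.698 mg; L-arabinose 12.728 mL; sodium hydroxide 8.565 mL; chloramphenicol 1.036 mL; EDTA 5.879 mL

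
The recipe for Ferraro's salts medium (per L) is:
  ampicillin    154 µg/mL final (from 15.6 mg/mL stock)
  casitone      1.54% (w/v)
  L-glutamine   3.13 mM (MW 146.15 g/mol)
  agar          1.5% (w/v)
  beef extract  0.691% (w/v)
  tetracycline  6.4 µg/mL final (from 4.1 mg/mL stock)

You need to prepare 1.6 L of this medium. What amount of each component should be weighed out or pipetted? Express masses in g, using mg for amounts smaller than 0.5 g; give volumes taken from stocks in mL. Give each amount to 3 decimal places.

ampicillin 15.795 mL; casitone 24.640 g; L-glutamine 0.732 g; agar 24.000 g; beef extract 11.056 g; tetracycline 2.498 mL

Scale factor relative to 1 L: 1.6.
ampicillin: C1V1 = C2V2 → 154 µg/mL × 1600 mL ÷ 15600 µg/mL = 15.795 mL
casitone: 1.54% w/v = 15.4 g/L → 15.4 × 1.6 L = 24.640 g
L-glutamine: 3.13 mmol/L × 146.15 g/mol × 1.6 L ÷ 1000 = 0.732 g
agar: 1.5 g per 100 mL × 1600 mL ÷ 100 = 24.000 g
beef extract: 0.691 g per 100 mL × 1600 mL ÷ 100 = 11.056 g
tetracycline: V = C2·V2/C1 = 6.4 µg/mL × 1600 mL ÷ 4100 µg/mL = 2.498 mL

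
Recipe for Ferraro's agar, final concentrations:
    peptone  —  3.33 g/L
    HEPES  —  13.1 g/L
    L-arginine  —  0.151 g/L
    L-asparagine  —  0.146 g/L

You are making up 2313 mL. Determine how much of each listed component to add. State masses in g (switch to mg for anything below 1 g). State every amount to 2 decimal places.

Target volume = 2313 mL = 2.313 L.
peptone: 3.33 g/L × 2.313 L = 7.70 g
HEPES: 13.1 g/L × 2.313 L = 30.30 g
L-arginine: 0.151 g/L × 2.313 L = 0.349263 g = 349.26 mg
L-asparagine: 0.146 g/L × 2.313 L = 0.337698 g = 337.70 mg

peptone 7.70 g; HEPES 30.30 g; L-arginine 349.26 mg; L-asparagine 337.70 mg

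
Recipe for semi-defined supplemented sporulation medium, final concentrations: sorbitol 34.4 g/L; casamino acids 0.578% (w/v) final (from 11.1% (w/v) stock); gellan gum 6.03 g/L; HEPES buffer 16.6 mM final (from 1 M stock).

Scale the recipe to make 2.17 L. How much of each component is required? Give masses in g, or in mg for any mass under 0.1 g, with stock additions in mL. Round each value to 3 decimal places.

Working volume: 2.17 L.
sorbitol: 34.4 g/L × 2.17 L = 74.648 g
casamino acids: C1V1 = C2V2 → 0.578% ÷ 11.1% × 2170 mL = 112.996 mL
gellan gum: 6.03 g/L × 2.17 L = 13.085 g
HEPES buffer: V = C2·V2/C1 = 16.6 mM × 2170 mL ÷ 1000 mM = 36.022 mL

sorbitol 74.648 g; casamino acids 112.996 mL; gellan gum 13.085 g; HEPES buffer 36.022 mL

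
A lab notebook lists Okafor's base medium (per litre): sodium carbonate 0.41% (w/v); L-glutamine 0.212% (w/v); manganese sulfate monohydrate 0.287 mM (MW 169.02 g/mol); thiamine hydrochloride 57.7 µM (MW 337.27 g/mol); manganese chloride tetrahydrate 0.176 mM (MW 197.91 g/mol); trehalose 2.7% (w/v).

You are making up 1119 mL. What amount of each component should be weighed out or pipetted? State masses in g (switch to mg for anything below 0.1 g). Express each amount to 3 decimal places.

sodium carbonate 4.588 g; L-glutamine 2.372 g; manganese sulfate monohydrate 54.281 mg; thiamine hydrochloride 21.776 mg; manganese chloride tetrahydrate 38.977 mg; trehalose 30.213 g

Working volume: 1119 mL = 1.119 L.
sodium carbonate: 0.41% w/v = 4.1 g/L → 4.1 × 1.119 L = 4.588 g
L-glutamine: 0.212% w/v = 2.12 g/L → 2.12 × 1.119 L = 2.372 g
manganese sulfate monohydrate: 0.287 mmol/L × 169.02 mg/mmol × 1.119 L = 54.281 mg
thiamine hydrochloride: 57.7 µmol/L × 337.27 g/mol × 1.119 L ÷ 1000 = 21.776 mg
manganese chloride tetrahydrate: 0.176 mmol/L × 197.91 mg/mmol × 1.119 L = 38.977 mg
trehalose: 2.7 g per 100 mL × 1119 mL ÷ 100 = 30.213 g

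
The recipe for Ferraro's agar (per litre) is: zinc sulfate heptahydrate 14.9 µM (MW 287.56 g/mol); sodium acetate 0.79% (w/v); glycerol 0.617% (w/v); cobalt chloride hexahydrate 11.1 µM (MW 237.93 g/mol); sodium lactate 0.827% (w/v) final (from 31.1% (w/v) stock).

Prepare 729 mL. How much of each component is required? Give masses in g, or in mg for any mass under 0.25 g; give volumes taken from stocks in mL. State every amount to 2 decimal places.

zinc sulfate heptahydrate 3.12 mg; sodium acetate 5.76 g; glycerol 4.50 g; cobalt chloride hexahydrate 1.93 mg; sodium lactate 19.39 mL

Working volume: 729 mL = 0.729 L.
zinc sulfate heptahydrate: 14.9 µmol/L × 287.56 g/mol × 0.729 L ÷ 1000 = 3.12 mg
sodium acetate: 0.79 g per 100 mL × 729 mL ÷ 100 = 5.76 g
glycerol: 0.617% w/v = 6.17 g/L → 6.17 × 0.729 L = 4.50 g
cobalt chloride hexahydrate: 11.1 µmol/L × 237.93 g/mol × 0.729 L ÷ 1000 = 1.93 mg
sodium lactate: dilute stock: 0.827% ÷ 31.1% × 729 mL = 19.39 mL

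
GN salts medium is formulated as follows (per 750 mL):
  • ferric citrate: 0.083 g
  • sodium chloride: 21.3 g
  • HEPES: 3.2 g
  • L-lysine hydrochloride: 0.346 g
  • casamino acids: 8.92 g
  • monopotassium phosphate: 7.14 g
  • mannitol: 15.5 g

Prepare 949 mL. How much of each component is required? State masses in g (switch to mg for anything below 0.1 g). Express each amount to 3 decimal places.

ferric citrate 0.105 g; sodium chloride 26.952 g; HEPES 4.049 g; L-lysine hydrochloride 0.438 g; casamino acids 11.287 g; monopotassium phosphate 9.034 g; mannitol 19.613 g

Ratio of target to recipe volume: 949 / 750 = 1.26533.
ferric citrate: 0.083 g × (949 mL / 750 mL) = 0.105 g
sodium chloride: 21.3 g × (949 mL / 750 mL) = 26.952 g
HEPES: 3.2 g × (949 mL / 750 mL) = 4.049 g
L-lysine hydrochloride: 0.346 g × (949 mL / 750 mL) = 0.438 g
casamino acids: 8.92 g × (949 mL / 750 mL) = 11.287 g
monopotassium phosphate: 7.14 g × (949 mL / 750 mL) = 9.034 g
mannitol: 15.5 g × (949 mL / 750 mL) = 19.613 g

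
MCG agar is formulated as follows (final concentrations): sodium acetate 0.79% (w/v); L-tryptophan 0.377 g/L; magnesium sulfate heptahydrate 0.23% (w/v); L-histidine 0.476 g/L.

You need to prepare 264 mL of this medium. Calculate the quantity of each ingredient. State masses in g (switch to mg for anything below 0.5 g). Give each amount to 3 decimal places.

Scale factor relative to 1 L: 0.264.
sodium acetate: 0.79 g per 100 mL × 264 mL ÷ 100 = 2.086 g
L-tryptophan: 0.377 g/L × 0.264 L = 0.099528 g = 99.528 mg
magnesium sulfate heptahydrate: 0.23% w/v = 2.3 g/L → 2.3 × 0.264 L = 0.607 g
L-histidine: 0.476 g/L × 0.264 L = 0.125664 g = 125.664 mg

sodium acetate 2.086 g; L-tryptophan 99.528 mg; magnesium sulfate heptahydrate 0.607 g; L-histidine 125.664 mg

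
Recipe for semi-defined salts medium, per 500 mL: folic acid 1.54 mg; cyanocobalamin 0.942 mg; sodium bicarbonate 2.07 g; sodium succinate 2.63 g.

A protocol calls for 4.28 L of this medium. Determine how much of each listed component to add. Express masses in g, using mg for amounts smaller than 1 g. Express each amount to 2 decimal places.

folic acid 13.18 mg; cyanocobalamin 8.06 mg; sodium bicarbonate 17.72 g; sodium succinate 22.51 g

Scale factor = 4280 mL / 500 mL = 8.56.
folic acid: 1.54 mg × (4280 mL / 500 mL) = 13.18 mg
cyanocobalamin: 0.942 mg × (4280 mL / 500 mL) = 8.06 mg
sodium bicarbonate: 2.07 g × (4280 mL / 500 mL) = 17.72 g
sodium succinate: 2.63 g × (4280 mL / 500 mL) = 22.51 g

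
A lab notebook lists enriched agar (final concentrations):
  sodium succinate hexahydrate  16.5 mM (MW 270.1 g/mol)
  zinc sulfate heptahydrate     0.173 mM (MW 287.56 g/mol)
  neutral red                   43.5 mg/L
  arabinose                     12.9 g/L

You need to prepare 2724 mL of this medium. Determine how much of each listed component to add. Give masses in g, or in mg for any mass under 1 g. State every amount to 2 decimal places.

Working volume: 2724 mL = 2.724 L.
sodium succinate hexahydrate: 16.5 mmol/L × 270.1 g/mol × 2.724 L ÷ 1000 = 12.14 g
zinc sulfate heptahydrate: 0.173 mmol/L × 287.56 mg/mmol × 2.724 L = 135.51 mg
neutral red: 43.5 mg/L × 2.724 L = 118.49 mg
arabinose: 12.9 g/L × 2.724 L = 35.14 g

sodium succinate hexahydrate 12.14 g; zinc sulfate heptahydrate 135.51 mg; neutral red 118.49 mg; arabinose 35.14 g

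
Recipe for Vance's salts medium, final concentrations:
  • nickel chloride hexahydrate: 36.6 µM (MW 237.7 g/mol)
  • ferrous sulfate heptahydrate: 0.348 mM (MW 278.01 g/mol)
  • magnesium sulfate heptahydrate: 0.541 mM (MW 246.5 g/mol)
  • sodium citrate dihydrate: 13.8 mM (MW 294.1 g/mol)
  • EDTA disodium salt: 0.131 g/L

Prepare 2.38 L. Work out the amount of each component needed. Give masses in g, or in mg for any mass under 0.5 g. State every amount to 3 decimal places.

nickel chloride hexahydrate 20.706 mg; ferrous sulfate heptahydrate 230.259 mg; magnesium sulfate heptahydrate 317.388 mg; sodium citrate dihydrate 9.659 g; EDTA disodium salt 311.780 mg

Working volume: 2.38 L.
nickel chloride hexahydrate: 36.6 µmol/L × 237.7 g/mol × 2.38 L ÷ 1000 = 20.706 mg
ferrous sulfate heptahydrate: 0.348 mmol/L × 278.01 mg/mmol × 2.38 L = 230.259 mg
magnesium sulfate heptahydrate: 0.541 mmol/L × 246.5 mg/mmol × 2.38 L = 317.388 mg
sodium citrate dihydrate: 13.8 mmol/L × 294.1 g/mol × 2.38 L ÷ 1000 = 9.659 g
EDTA disodium salt: 0.131 g/L × 2.38 L = 0.31178 g = 311.780 mg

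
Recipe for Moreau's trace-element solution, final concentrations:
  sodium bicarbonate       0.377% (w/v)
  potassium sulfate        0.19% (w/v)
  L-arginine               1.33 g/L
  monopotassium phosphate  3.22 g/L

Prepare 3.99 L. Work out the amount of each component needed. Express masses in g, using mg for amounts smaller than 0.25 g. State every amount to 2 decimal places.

sodium bicarbonate 15.04 g; potassium sulfate 7.58 g; L-arginine 5.31 g; monopotassium phosphate 12.85 g

Scale factor relative to 1 L: 3.99.
sodium bicarbonate: 0.377% w/v = 3.77 g/L → 3.77 × 3.99 L = 15.04 g
potassium sulfate: 0.19% w/v = 1.9 g/L → 1.9 × 3.99 L = 7.58 g
L-arginine: 1.33 g/L × 3.99 L = 5.31 g
monopotassium phosphate: 3.22 g/L × 3.99 L = 12.85 g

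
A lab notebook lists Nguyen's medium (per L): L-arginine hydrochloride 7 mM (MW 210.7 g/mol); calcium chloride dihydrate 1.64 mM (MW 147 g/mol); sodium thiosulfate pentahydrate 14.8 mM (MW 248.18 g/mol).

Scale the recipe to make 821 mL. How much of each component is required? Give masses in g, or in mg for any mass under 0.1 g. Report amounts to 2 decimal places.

L-arginine hydrochloride 1.21 g; calcium chloride dihydrate 0.20 g; sodium thiosulfate pentahydrate 3.02 g

Target volume = 821 mL = 0.821 L.
L-arginine hydrochloride: 7 mmol/L × 210.7 g/mol × 0.821 L ÷ 1000 = 1.21 g
calcium chloride dihydrate: 1.64 mmol/L × 147 g/mol × 0.821 L ÷ 1000 = 0.20 g
sodium thiosulfate pentahydrate: 14.8 mmol/L × 248.18 g/mol × 0.821 L ÷ 1000 = 3.02 g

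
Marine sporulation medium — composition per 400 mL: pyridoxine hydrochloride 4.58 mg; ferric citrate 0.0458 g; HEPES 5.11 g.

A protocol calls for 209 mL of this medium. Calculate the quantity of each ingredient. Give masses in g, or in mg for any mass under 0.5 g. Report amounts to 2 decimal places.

Scale factor = 209 mL / 400 mL = 0.5225.
pyridoxine hydrochloride: 4.58 mg × (209 mL / 400 mL) = 2.39 mg
ferric citrate: 0.0458 g × (209 mL / 400 mL) = 0.0239305 g = 23.93 mg
HEPES: 5.11 g × (209 mL / 400 mL) = 2.67 g

pyridoxine hydrochloride 2.39 mg; ferric citrate 23.93 mg; HEPES 2.67 g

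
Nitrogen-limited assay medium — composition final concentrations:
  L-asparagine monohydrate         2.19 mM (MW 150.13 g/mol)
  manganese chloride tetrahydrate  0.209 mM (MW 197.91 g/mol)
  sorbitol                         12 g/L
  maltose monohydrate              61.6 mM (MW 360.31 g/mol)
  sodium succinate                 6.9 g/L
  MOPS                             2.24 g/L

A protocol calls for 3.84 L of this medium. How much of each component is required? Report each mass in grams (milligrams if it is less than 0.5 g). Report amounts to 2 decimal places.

Working volume: 3.84 L.
L-asparagine monohydrate: 2.19 mmol/L × 150.13 g/mol × 3.84 L ÷ 1000 = 1.26 g
manganese chloride tetrahydrate: 0.209 mmol/L × 197.91 mg/mmol × 3.84 L = 158.83 mg
sorbitol: 12 g/L × 3.84 L = 46.08 g
maltose monohydrate: 61.6 mmol/L × 360.31 g/mol × 3.84 L ÷ 1000 = 85.23 g
sodium succinate: 6.9 g/L × 3.84 L = 26.50 g
MOPS: 2.24 g/L × 3.84 L = 8.60 g

L-asparagine monohydrate 1.26 g; manganese chloride tetrahydrate 158.83 mg; sorbitol 46.08 g; maltose monohydrate 85.23 g; sodium succinate 26.50 g; MOPS 8.60 g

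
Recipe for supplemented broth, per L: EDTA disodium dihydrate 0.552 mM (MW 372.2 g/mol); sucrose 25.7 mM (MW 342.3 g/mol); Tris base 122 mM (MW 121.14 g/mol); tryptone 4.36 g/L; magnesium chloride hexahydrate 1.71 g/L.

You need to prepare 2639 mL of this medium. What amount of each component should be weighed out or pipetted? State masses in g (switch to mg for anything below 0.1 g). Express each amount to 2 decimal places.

Target volume = 2639 mL = 2.639 L.
EDTA disodium dihydrate: 0.552 mmol/L × 372.2 g/mol × 2.639 L ÷ 1000 = 0.54 g
sucrose: 25.7 mmol/L × 342.3 g/mol × 2.639 L ÷ 1000 = 23.22 g
Tris base: 122 mmol/L × 121.14 g/mol × 2.639 L ÷ 1000 = 39.00 g
tryptone: 4.36 g/L × 2.639 L = 11.51 g
magnesium chloride hexahydrate: 1.71 g/L × 2.639 L = 4.51 g

EDTA disodium dihydrate 0.54 g; sucrose 23.22 g; Tris base 39.00 g; tryptone 11.51 g; magnesium chloride hexahydrate 4.51 g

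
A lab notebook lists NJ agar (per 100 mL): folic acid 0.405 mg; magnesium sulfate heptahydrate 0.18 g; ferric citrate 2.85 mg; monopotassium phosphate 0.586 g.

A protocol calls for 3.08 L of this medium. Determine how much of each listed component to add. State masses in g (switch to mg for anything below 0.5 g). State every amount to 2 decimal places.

Ratio of target to recipe volume: 3080 / 100 = 30.8.
folic acid: 0.405 mg × (3080 mL / 100 mL) = 12.47 mg
magnesium sulfate heptahydrate: 0.18 g × (3080 mL / 100 mL) = 5.54 g
ferric citrate: 2.85 mg × (3080 mL / 100 mL) = 87.78 mg
monopotassium phosphate: 0.586 g × (3080 mL / 100 mL) = 18.05 g

folic acid 12.47 mg; magnesium sulfate heptahydrate 5.54 g; ferric citrate 87.78 mg; monopotassium phosphate 18.05 g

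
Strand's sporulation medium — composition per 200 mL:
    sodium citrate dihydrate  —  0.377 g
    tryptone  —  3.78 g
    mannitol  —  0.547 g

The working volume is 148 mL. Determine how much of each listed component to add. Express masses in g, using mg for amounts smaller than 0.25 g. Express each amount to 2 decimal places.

sodium citrate dihydrate 0.28 g; tryptone 2.80 g; mannitol 0.40 g

Scale factor = 148 mL / 200 mL = 0.74.
sodium citrate dihydrate: 0.377 g × (148 mL / 200 mL) = 0.28 g
tryptone: 3.78 g × (148 mL / 200 mL) = 2.80 g
mannitol: 0.547 g × (148 mL / 200 mL) = 0.40 g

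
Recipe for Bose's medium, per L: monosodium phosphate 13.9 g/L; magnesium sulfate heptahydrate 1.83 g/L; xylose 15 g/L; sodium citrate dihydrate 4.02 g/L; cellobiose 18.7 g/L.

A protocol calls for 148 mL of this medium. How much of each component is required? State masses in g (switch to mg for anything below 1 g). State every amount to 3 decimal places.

monosodium phosphate 2.057 g; magnesium sulfate heptahydrate 270.840 mg; xylose 2.220 g; sodium citrate dihydrate 594.960 mg; cellobiose 2.768 g

Scale factor relative to 1 L: 0.148.
monosodium phosphate: 13.9 g/L × 0.148 L = 2.057 g
magnesium sulfate heptahydrate: 1.83 g/L × 0.148 L = 0.27084 g = 270.840 mg
xylose: 15 g/L × 0.148 L = 2.220 g
sodium citrate dihydrate: 4.02 g/L × 0.148 L = 0.59496 g = 594.960 mg
cellobiose: 18.7 g/L × 0.148 L = 2.768 g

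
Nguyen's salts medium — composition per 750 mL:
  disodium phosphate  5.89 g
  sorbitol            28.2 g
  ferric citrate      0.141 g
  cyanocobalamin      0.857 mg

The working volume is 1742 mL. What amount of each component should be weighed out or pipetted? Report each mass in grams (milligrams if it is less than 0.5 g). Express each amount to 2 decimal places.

disodium phosphate 13.68 g; sorbitol 65.50 g; ferric citrate 327.50 mg; cyanocobalamin 1.99 mg

Scale factor = 1742 mL / 750 mL = 2.32267.
disodium phosphate: 5.89 g × (1742 mL / 750 mL) = 13.68 g
sorbitol: 28.2 g × (1742 mL / 750 mL) = 65.50 g
ferric citrate: 0.141 g × (1742 mL / 750 mL) = 0.327496 g = 327.50 mg
cyanocobalamin: 0.857 mg × (1742 mL / 750 mL) = 1.99 mg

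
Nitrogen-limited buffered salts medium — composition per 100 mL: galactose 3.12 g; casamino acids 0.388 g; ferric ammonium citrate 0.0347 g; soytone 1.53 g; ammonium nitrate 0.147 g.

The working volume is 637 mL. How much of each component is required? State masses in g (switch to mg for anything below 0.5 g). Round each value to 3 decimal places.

galactose 19.874 g; casamino acids 2.472 g; ferric ammonium citrate 221.039 mg; soytone 9.746 g; ammonium nitrate 0.936 g

Ratio of target to recipe volume: 637 / 100 = 6.37.
galactose: 3.12 g × (637 mL / 100 mL) = 19.874 g
casamino acids: 0.388 g × (637 mL / 100 mL) = 2.472 g
ferric ammonium citrate: 0.0347 g × (637 mL / 100 mL) = 0.221039 g = 221.039 mg
soytone: 1.53 g × (637 mL / 100 mL) = 9.746 g
ammonium nitrate: 0.147 g × (637 mL / 100 mL) = 0.936 g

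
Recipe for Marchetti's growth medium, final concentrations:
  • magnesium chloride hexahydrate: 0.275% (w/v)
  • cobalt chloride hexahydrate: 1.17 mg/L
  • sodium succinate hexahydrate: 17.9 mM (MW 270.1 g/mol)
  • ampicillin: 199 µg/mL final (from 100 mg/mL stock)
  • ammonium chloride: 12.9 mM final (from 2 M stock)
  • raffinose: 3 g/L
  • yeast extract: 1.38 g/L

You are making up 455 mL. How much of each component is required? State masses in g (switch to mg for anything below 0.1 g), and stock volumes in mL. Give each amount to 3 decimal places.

Target volume = 455 mL = 0.455 L.
magnesium chloride hexahydrate: 0.275 g per 100 mL × 455 mL ÷ 100 = 1.251 g
cobalt chloride hexahydrate: 1.17 mg/L × 0.455 L = 0.532 mg
sodium succinate hexahydrate: 17.9 mmol/L × 270.1 g/mol × 0.455 L ÷ 1000 = 2.200 g
ampicillin: dilute stock: 199 µg/mL × 455 mL ÷ 100000 µg/mL = 0.905 mL
ammonium chloride: C1V1 = C2V2 → 12.9 mM × 455 mL ÷ 2000 mM = 2.935 mL
raffinose: 3 g/L × 0.455 L = 1.365 g
yeast extract: 1.38 g/L × 0.455 L = 0.628 g

magnesium chloride hexahydrate 1.251 g; cobalt chloride hexahydrate 0.532 mg; sodium succinate hexahydrate 2.200 g; ampicillin 0.905 mL; ammonium chloride 2.935 mL; raffinose 1.365 g; yeast extract 0.628 g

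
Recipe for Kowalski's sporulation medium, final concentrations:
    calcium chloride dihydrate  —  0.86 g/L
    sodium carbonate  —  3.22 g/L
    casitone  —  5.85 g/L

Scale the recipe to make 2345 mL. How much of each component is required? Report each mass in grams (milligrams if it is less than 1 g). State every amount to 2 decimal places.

calcium chloride dihydrate 2.02 g; sodium carbonate 7.55 g; casitone 13.72 g

Working volume: 2345 mL = 2.345 L.
calcium chloride dihydrate: 0.86 g/L × 2.345 L = 2.02 g
sodium carbonate: 3.22 g/L × 2.345 L = 7.55 g
casitone: 5.85 g/L × 2.345 L = 13.72 g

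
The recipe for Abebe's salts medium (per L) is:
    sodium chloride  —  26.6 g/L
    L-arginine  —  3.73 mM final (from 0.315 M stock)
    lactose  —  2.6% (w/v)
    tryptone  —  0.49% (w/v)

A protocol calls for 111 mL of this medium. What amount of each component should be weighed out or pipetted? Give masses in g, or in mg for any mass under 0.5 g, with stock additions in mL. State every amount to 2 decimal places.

sodium chloride 2.95 g; L-arginine 1.31 mL; lactose 2.89 g; tryptone 0.54 g

Working volume: 111 mL = 0.111 L.
sodium chloride: 26.6 g/L × 0.111 L = 2.95 g
L-arginine: dilute stock: 3.73 mM × 111 mL ÷ 315 mM = 1.31 mL
lactose: 2.6 g per 100 mL × 111 mL ÷ 100 = 2.89 g
tryptone: 0.49 g per 100 mL × 111 mL ÷ 100 = 0.54 g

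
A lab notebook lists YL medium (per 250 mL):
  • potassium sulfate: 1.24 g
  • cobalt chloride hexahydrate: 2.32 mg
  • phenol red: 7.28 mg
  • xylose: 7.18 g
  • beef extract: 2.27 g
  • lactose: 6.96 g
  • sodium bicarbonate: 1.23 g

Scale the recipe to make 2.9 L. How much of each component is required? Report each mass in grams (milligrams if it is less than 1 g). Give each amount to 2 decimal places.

Ratio of target to recipe volume: 2900 / 250 = 11.6.
potassium sulfate: 1.24 g × (2900 mL / 250 mL) = 14.38 g
cobalt chloride hexahydrate: 2.32 mg × (2900 mL / 250 mL) = 26.91 mg
phenol red: 7.28 mg × (2900 mL / 250 mL) = 84.45 mg
xylose: 7.18 g × (2900 mL / 250 mL) = 83.29 g
beef extract: 2.27 g × (2900 mL / 250 mL) = 26.33 g
lactose: 6.96 g × (2900 mL / 250 mL) = 80.74 g
sodium bicarbonate: 1.23 g × (2900 mL / 250 mL) = 14.27 g

potassium sulfate 14.38 g; cobalt chloride hexahydrate 26.91 mg; phenol red 84.45 mg; xylose 83.29 g; beef extract 26.33 g; lactose 80.74 g; sodium bicarbonate 14.27 g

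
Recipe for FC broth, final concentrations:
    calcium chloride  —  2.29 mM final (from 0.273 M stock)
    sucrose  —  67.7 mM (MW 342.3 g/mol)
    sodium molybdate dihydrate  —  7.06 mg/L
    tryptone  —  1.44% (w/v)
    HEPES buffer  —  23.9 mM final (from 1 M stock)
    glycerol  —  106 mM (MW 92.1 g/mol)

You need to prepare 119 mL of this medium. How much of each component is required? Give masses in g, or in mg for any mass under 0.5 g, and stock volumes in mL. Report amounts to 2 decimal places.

calcium chloride 1.00 mL; sucrose 2.76 g; sodium molybdate dihydrate 0.84 mg; tryptone 1.71 g; HEPES buffer 2.84 mL; glycerol 1.16 g

Target volume = 119 mL = 0.119 L.
calcium chloride: V = C2·V2/C1 = 2.29 mM × 119 mL ÷ 273 mM = 1.00 mL
sucrose: 67.7 mmol/L × 342.3 g/mol × 0.119 L ÷ 1000 = 2.76 g
sodium molybdate dihydrate: 7.06 mg/L × 0.119 L = 0.84 mg
tryptone: 1.44 g per 100 mL × 119 mL ÷ 100 = 1.71 g
HEPES buffer: C1V1 = C2V2 → 23.9 mM × 119 mL ÷ 1000 mM = 2.84 mL
glycerol: 106 mmol/L × 92.1 g/mol × 0.119 L ÷ 1000 = 1.16 g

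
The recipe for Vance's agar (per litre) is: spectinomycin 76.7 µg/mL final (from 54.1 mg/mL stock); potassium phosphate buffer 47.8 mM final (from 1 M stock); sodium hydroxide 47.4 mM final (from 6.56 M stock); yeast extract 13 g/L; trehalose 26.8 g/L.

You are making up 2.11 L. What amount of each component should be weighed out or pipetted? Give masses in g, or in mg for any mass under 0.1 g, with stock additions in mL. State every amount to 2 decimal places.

Working volume: 2.11 L.
spectinomycin: C1V1 = C2V2 → 76.7 µg/mL × 2110 mL ÷ 54100 µg/mL = 2.99 mL
potassium phosphate buffer: C1V1 = C2V2 → 47.8 mM × 2110 mL ÷ 1000 mM = 100.86 mL
sodium hydroxide: V = C2·V2/C1 = 47.4 mM × 2110 mL ÷ 6560 mM = 15.25 mL
yeast extract: 13 g/L × 2.11 L = 27.43 g
trehalose: 26.8 g/L × 2.11 L = 56.55 g

spectinomycin 2.99 mL; potassium phosphate buffer 100.86 mL; sodium hydroxide 15.25 mL; yeast extract 27.43 g; trehalose 56.55 g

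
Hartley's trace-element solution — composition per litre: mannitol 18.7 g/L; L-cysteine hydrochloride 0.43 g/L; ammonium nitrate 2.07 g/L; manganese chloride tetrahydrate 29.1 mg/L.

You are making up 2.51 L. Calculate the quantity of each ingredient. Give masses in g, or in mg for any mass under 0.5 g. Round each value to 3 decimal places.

mannitol 46.937 g; L-cysteine hydrochloride 1.079 g; ammonium nitrate 5.196 g; manganese chloride tetrahydrate 73.041 mg

Working volume: 2.51 L.
mannitol: 18.7 g/L × 2.51 L = 46.937 g
L-cysteine hydrochloride: 0.43 g/L × 2.51 L = 1.079 g
ammonium nitrate: 2.07 g/L × 2.51 L = 5.196 g
manganese chloride tetrahydrate: 29.1 mg/L × 2.51 L = 73.041 mg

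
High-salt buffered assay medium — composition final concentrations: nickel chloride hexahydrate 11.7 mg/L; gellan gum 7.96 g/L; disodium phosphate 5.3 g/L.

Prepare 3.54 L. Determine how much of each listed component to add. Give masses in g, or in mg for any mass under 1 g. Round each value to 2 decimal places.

nickel chloride hexahydrate 41.42 mg; gellan gum 28.18 g; disodium phosphate 18.76 g

Scale factor relative to 1 L: 3.54.
nickel chloride hexahydrate: 11.7 mg/L × 3.54 L = 41.42 mg
gellan gum: 7.96 g/L × 3.54 L = 28.18 g
disodium phosphate: 5.3 g/L × 3.54 L = 18.76 g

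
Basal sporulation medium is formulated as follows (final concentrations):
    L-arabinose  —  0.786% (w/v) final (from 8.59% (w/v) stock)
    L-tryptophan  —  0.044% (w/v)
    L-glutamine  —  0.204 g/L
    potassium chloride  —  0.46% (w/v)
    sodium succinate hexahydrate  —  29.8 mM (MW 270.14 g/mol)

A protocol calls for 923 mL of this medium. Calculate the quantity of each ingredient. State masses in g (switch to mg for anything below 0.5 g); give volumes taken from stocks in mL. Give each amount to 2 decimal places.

Target volume = 923 mL = 0.923 L.
L-arabinose: C1V1 = C2V2 → 0.786% ÷ 8.59% × 923 mL = 84.46 mL
L-tryptophan: 0.044% w/v = 0.44 g/L → 0.44 × 0.923 L = 0.40612 g = 406.12 mg
L-glutamine: 0.204 g/L × 0.923 L = 0.188292 g = 188.29 mg
potassium chloride: 0.46% w/v = 4.6 g/L → 4.6 × 0.923 L = 4.25 g
sodium succinate hexahydrate: 29.8 mmol/L × 270.14 g/mol × 0.923 L ÷ 1000 = 7.43 g

L-arabinose 84.46 mL; L-tryptophan 406.12 mg; L-glutamine 188.29 mg; potassium chloride 4.25 g; sodium succinate hexahydrate 7.43 g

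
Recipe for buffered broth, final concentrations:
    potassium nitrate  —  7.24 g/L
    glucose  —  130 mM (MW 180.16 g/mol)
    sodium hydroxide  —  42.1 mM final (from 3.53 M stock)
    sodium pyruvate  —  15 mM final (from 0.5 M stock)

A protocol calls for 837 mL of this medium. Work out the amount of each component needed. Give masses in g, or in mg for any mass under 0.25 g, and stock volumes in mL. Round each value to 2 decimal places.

potassium nitrate 6.06 g; glucose 19.60 g; sodium hydroxide 9.98 mL; sodium pyruvate 25.11 mL

Working volume: 837 mL = 0.837 L.
potassium nitrate: 7.24 g/L × 0.837 L = 6.06 g
glucose: 130 mmol/L × 180.16 g/mol × 0.837 L ÷ 1000 = 19.60 g
sodium hydroxide: V = C2·V2/C1 = 42.1 mM × 837 mL ÷ 3530 mM = 9.98 mL
sodium pyruvate: C1V1 = C2V2 → 15 mM × 837 mL ÷ 500 mM = 25.11 mL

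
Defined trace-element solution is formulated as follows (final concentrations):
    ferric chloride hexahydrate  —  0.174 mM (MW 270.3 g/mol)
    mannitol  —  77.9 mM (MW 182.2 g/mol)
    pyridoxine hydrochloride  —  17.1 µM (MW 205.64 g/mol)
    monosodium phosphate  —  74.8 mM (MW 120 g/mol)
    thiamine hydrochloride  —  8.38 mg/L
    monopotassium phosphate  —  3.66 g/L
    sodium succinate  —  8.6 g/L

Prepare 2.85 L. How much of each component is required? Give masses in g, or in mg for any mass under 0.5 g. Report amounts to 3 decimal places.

Scale factor relative to 1 L: 2.85.
ferric chloride hexahydrate: 0.174 mmol/L × 270.3 mg/mmol × 2.85 L = 134.042 mg
mannitol: 77.9 mmol/L × 182.2 g/mol × 2.85 L ÷ 1000 = 40.451 g
pyridoxine hydrochloride: 17.1 µmol/L × 205.64 g/mol × 2.85 L ÷ 1000 = 10.022 mg
monosodium phosphate: 74.8 mmol/L × 120 g/mol × 2.85 L ÷ 1000 = 25.582 g
thiamine hydrochloride: 8.38 mg/L × 2.85 L = 23.883 mg
monopotassium phosphate: 3.66 g/L × 2.85 L = 10.431 g
sodium succinate: 8.6 g/L × 2.85 L = 24.510 g

ferric chloride hexahydrate 134.042 mg; mannitol 40.451 g; pyridoxine hydrochloride 10.022 mg; monosodium phosphate 25.582 g; thiamine hydrochloride 23.883 mg; monopotassium phosphate 10.431 g; sodium succinate 24.510 g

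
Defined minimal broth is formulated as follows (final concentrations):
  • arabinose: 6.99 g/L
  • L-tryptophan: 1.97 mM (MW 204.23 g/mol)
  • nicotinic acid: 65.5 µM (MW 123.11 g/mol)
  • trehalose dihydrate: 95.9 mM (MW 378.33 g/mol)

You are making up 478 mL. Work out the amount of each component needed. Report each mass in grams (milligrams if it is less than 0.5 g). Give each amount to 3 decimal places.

Working volume: 478 mL = 0.478 L.
arabinose: 6.99 g/L × 0.478 L = 3.341 g
L-tryptophan: 1.97 mmol/L × 204.23 mg/mmol × 0.478 L = 192.315 mg
nicotinic acid: 65.5 µmol/L × 123.11 g/mol × 0.478 L ÷ 1000 = 3.854 mg
trehalose dihydrate: 95.9 mmol/L × 378.33 g/mol × 0.478 L ÷ 1000 = 17.343 g

arabinose 3.341 g; L-tryptophan 192.315 mg; nicotinic acid 3.854 mg; trehalose dihydrate 17.343 g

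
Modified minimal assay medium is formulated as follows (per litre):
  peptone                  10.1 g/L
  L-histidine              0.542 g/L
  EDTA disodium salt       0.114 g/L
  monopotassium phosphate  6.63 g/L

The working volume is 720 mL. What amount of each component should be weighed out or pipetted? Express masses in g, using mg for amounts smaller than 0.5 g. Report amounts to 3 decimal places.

peptone 7.272 g; L-histidine 390.240 mg; EDTA disodium salt 82.080 mg; monopotassium phosphate 4.774 g

Scale factor relative to 1 L: 0.72.
peptone: 10.1 g/L × 0.72 L = 7.272 g
L-histidine: 0.542 g/L × 0.72 L = 0.39024 g = 390.240 mg
EDTA disodium salt: 0.114 g/L × 0.72 L = 0.08208 g = 82.080 mg
monopotassium phosphate: 6.63 g/L × 0.72 L = 4.774 g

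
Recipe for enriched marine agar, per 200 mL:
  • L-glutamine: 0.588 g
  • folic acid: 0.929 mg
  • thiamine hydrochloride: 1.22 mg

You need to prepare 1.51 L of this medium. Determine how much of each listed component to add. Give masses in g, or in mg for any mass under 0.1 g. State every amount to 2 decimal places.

L-glutamine 4.44 g; folic acid 7.01 mg; thiamine hydrochloride 9.21 mg

Scale factor = 1510 mL / 200 mL = 7.55.
L-glutamine: 0.588 g × (1510 mL / 200 mL) = 4.44 g
folic acid: 0.929 mg × (1510 mL / 200 mL) = 7.01 mg
thiamine hydrochloride: 1.22 mg × (1510 mL / 200 mL) = 9.21 mg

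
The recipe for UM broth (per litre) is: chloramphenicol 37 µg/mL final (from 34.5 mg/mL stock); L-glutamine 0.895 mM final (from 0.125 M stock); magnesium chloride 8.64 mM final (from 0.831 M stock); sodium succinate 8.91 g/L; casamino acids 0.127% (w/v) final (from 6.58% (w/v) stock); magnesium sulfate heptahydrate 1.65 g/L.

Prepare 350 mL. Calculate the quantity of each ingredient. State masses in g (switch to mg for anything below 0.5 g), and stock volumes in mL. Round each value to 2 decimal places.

chloramphenicol 0.38 mL; L-glutamine 2.51 mL; magnesium chloride 3.64 mL; sodium succinate 3.12 g; casamino acids 6.76 mL; magnesium sulfate heptahydrate 0.58 g

Target volume = 350 mL = 0.35 L.
chloramphenicol: C1V1 = C2V2 → 37 µg/mL × 350 mL ÷ 34500 µg/mL = 0.38 mL
L-glutamine: V = C2·V2/C1 = 0.895 mM × 350 mL ÷ 125 mM = 2.51 mL
magnesium chloride: dilute stock: 8.64 mM × 350 mL ÷ 831 mM = 3.64 mL
sodium succinate: 8.91 g/L × 0.35 L = 3.12 g
casamino acids: V = C2·V2/C1 = 0.127% ÷ 6.58% × 350 mL = 6.76 mL
magnesium sulfate heptahydrate: 1.65 g/L × 0.35 L = 0.58 g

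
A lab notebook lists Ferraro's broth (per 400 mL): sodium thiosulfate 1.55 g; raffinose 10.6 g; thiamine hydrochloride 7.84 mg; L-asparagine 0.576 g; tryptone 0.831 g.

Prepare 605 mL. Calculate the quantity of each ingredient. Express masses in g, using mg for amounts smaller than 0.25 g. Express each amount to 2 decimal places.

Scale factor = 605 mL / 400 mL = 1.5125.
sodium thiosulfate: 1.55 g × (605 mL / 400 mL) = 2.34 g
raffinose: 10.6 g × (605 mL / 400 mL) = 16.03 g
thiamine hydrochloride: 7.84 mg × (605 mL / 400 mL) = 11.86 mg
L-asparagine: 0.576 g × (605 mL / 400 mL) = 0.87 g
tryptone: 0.831 g × (605 mL / 400 mL) = 1.26 g

sodium thiosulfate 2.34 g; raffinose 16.03 g; thiamine hydrochloride 11.86 mg; L-asparagine 0.87 g; tryptone 1.26 g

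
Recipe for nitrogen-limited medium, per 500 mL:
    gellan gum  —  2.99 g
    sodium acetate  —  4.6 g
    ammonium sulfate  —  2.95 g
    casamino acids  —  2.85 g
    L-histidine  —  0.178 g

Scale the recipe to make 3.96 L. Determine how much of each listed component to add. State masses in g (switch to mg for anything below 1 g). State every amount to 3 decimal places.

Scale factor = 3960 mL / 500 mL = 7.92.
gellan gum: 2.99 g × (3960 mL / 500 mL) = 23.681 g
sodium acetate: 4.6 g × (3960 mL / 500 mL) = 36.432 g
ammonium sulfate: 2.95 g × (3960 mL / 500 mL) = 23.364 g
casamino acids: 2.85 g × (3960 mL / 500 mL) = 22.572 g
L-histidine: 0.178 g × (3960 mL / 500 mL) = 1.410 g

gellan gum 23.681 g; sodium acetate 36.432 g; ammonium sulfate 23.364 g; casamino acids 22.572 g; L-histidine 1.410 g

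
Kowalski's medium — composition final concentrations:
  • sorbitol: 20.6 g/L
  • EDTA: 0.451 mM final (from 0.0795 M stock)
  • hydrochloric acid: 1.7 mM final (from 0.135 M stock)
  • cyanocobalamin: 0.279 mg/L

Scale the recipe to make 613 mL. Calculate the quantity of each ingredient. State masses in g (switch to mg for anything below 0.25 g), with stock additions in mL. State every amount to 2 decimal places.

Working volume: 613 mL = 0.613 L.
sorbitol: 20.6 g/L × 0.613 L = 12.63 g
EDTA: dilute stock: 0.451 mM × 613 mL ÷ 79.5 mM = 3.48 mL
hydrochloric acid: dilute stock: 1.7 mM × 613 mL ÷ 135 mM = 7.72 mL
cyanocobalamin: 0.279 mg/L × 0.613 L = 0.17 mg

sorbitol 12.63 g; EDTA 3.48 mL; hydrochloric acid 7.72 mL; cyanocobalamin 0.17 mg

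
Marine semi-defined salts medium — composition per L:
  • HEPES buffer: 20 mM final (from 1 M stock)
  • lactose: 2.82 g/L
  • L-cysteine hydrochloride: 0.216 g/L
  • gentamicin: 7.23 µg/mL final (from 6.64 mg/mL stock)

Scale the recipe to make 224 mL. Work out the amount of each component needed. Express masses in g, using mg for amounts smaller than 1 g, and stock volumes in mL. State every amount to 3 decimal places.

HEPES buffer 4.480 mL; lactose 631.680 mg; L-cysteine hydrochloride 48.384 mg; gentamicin 0.244 mL

Scale factor relative to 1 L: 0.224.
HEPES buffer: V = C2·V2/C1 = 20 mM × 224 mL ÷ 1000 mM = 4.480 mL
lactose: 2.82 g/L × 0.224 L = 0.63168 g = 631.680 mg
L-cysteine hydrochloride: 0.216 g/L × 0.224 L = 0.048384 g = 48.384 mg
gentamicin: C1V1 = C2V2 → 7.23 µg/mL × 224 mL ÷ 6640 µg/mL = 0.244 mL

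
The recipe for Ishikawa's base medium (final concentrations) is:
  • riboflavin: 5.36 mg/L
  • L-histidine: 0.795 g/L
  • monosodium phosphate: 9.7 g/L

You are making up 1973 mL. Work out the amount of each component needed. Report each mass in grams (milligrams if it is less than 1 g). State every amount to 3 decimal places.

riboflavin 10.575 mg; L-histidine 1.569 g; monosodium phosphate 19.138 g

Working volume: 1973 mL = 1.973 L.
riboflavin: 5.36 mg/L × 1.973 L = 10.575 mg
L-histidine: 0.795 g/L × 1.973 L = 1.569 g
monosodium phosphate: 9.7 g/L × 1.973 L = 19.138 g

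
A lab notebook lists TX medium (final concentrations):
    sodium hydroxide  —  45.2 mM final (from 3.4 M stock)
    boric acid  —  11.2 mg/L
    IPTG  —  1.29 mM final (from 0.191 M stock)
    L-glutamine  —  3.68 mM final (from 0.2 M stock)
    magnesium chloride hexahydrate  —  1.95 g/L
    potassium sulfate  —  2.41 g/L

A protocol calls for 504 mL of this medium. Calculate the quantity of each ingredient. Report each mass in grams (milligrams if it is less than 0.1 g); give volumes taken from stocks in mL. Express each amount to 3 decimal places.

Target volume = 504 mL = 0.504 L.
sodium hydroxide: V = C2·V2/C1 = 45.2 mM × 504 mL ÷ 3400 mM = 6.700 mL
boric acid: 11.2 mg/L × 0.504 L = 5.645 mg
IPTG: V = C2·V2/C1 = 1.29 mM × 504 mL ÷ 191 mM = 3.404 mL
L-glutamine: C1V1 = C2V2 → 3.68 mM × 504 mL ÷ 200 mM = 9.274 mL
magnesium chloride hexahydrate: 1.95 g/L × 0.504 L = 0.983 g
potassium sulfate: 2.41 g/L × 0.504 L = 1.215 g

sodium hydroxide 6.700 mL; boric acid 5.645 mg; IPTG 3.404 mL; L-glutamine 9.274 mL; magnesium chloride hexahydrate 0.983 g; potassium sulfate 1.215 g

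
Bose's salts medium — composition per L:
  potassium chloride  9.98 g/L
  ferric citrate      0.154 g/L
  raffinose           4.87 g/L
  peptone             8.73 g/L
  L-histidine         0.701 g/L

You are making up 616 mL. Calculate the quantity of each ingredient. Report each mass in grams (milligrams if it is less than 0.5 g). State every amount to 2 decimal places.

Target volume = 616 mL = 0.616 L.
potassium chloride: 9.98 g/L × 0.616 L = 6.15 g
ferric citrate: 0.154 g/L × 0.616 L = 0.094864 g = 94.86 mg
raffinose: 4.87 g/L × 0.616 L = 3.00 g
peptone: 8.73 g/L × 0.616 L = 5.38 g
L-histidine: 0.701 g/L × 0.616 L = 0.431816 g = 431.82 mg

potassium chloride 6.15 g; ferric citrate 94.86 mg; raffinose 3.00 g; peptone 5.38 g; L-histidine 431.82 mg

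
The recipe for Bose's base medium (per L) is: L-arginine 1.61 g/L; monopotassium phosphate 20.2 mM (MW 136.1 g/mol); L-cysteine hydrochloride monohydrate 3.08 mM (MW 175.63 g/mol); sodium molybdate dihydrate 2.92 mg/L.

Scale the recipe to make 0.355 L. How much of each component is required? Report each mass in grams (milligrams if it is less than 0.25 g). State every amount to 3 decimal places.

Working volume: 0.355 L.
L-arginine: 1.61 g/L × 0.355 L = 0.572 g
monopotassium phosphate: 20.2 mmol/L × 136.1 g/mol × 0.355 L ÷ 1000 = 0.976 g
L-cysteine hydrochloride monohydrate: 3.08 mmol/L × 175.63 mg/mmol × 0.355 L = 192.034 mg
sodium molybdate dihydrate: 2.92 mg/L × 0.355 L = 1.037 mg

L-arginine 0.572 g; monopotassium phosphate 0.976 g; L-cysteine hydrochloride monohydrate 192.034 mg; sodium molybdate dihydrate 1.037 mg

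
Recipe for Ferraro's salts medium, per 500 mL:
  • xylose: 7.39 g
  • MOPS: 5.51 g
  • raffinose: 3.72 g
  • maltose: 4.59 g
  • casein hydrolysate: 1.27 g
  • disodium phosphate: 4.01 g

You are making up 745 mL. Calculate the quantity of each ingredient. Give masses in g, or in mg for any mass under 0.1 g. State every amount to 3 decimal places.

Scale factor = 745 mL / 500 mL = 1.49.
xylose: 7.39 g × (745 mL / 500 mL) = 11.011 g
MOPS: 5.51 g × (745 mL / 500 mL) = 8.210 g
raffinose: 3.72 g × (745 mL / 500 mL) = 5.543 g
maltose: 4.59 g × (745 mL / 500 mL) = 6.839 g
casein hydrolysate: 1.27 g × (745 mL / 500 mL) = 1.892 g
disodium phosphate: 4.01 g × (745 mL / 500 mL) = 5.975 g

xylose 11.011 g; MOPS 8.210 g; raffinose 5.543 g; maltose 6.839 g; casein hydrolysate 1.892 g; disodium phosphate 5.975 g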